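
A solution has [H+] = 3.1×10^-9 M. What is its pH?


pH = -log10([H+]) = -log10(3.1×10^-9)
= 9 - log10(3.1)
= 9 - 0.49
= 8.51

8.51


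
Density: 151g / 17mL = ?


ρ = mass/volume
= 151/17
= 8.882 g/mL

8.882 g/mL


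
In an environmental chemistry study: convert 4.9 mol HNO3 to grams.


M(HNO3) = 63.02 g/mol
mass = n × M = 4.9 × 63.02 = 308.80 g

308.80 g


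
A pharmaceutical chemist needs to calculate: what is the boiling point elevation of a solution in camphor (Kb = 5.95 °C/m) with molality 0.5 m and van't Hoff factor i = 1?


ΔTb = Kb × m × i
= 5.95 × 0.5 × 1
= 2.975 °C

2.975 °C


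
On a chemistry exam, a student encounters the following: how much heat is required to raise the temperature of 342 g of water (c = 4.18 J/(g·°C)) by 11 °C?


q = mcΔT = 342 × 4.18 × 11
= 15725.16 J

15725.16 J


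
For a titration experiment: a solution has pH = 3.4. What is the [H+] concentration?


[H+] = 10^(-pH) = 10^(-3.4)
= 3.98×10^-4 M

3.98×10^-4 M


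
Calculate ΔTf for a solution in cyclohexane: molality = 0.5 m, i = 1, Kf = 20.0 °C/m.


ΔTf = Kf × m × i
= 20.0 × 0.5 × 1
= 10.0 °C

10.0 °C


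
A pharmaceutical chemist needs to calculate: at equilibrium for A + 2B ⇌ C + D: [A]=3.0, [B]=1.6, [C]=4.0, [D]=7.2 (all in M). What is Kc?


Kc = [C][D]/([A][B]^2)
= (4.0^1 × 7.2^1)/(3.0^1 × 1.6^2)
= 28.8/7.68
= 3.750

3.750


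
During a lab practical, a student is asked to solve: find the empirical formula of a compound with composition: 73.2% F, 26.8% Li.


Assume 100 g sample. Moles of each element:
  F: 73.2/19.0 = 3.853 mol
  Li: 26.8/6.94 = 3.862 mol
Divide by smallest (3.853):
  F: 3.853/3.853 = 1.0
  Li: 3.862/3.853 = 1.0
Empirical formula: LiF

LiF


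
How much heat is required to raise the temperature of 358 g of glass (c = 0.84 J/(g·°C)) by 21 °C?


q = mcΔT = 358 × 0.84 × 21
= 6315.12 J

6315.12 J


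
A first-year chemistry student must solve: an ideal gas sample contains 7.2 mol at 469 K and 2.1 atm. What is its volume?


PV = nRT  (R = 0.08206 L·atm/(mol·K))
V = nRT/P = 7.2×0.08206×469/2.1
= 131.952 L

131.952 L


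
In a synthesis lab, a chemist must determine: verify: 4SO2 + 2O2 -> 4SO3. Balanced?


Equation: 4SO2 + 2O2 -> 4SO3
Check atoms: O: 12=12, S: 4=4
Balanced

Yes, balanced


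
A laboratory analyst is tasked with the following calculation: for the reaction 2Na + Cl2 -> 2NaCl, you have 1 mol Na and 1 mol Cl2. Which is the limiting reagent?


Mole ratio available / coefficient:
  Na: 1/2 = 0.500
  Cl2: 1/1 = 1.000
Smaller ratio is limiting.

Na


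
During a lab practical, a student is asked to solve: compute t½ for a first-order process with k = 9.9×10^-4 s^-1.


t½ = ln2/k = 0.693147/(9.9×10^-4 s^-1)
= 700.1 s

700.1 s


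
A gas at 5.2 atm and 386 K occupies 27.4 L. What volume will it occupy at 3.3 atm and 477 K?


P1V1/T1 = P2V2/T2
V2 = P1V1T2/(T1P2)
= 5.2×27.4×477/(386×3.3)
= 53.354 L

53.354 L


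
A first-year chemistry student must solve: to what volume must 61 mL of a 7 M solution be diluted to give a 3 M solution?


C1V1 = C2V2
7 × 61 = 3 × V2
V2 = 427/3 = 142.33 mL

142.33 mL


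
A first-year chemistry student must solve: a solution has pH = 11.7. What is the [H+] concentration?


[H+] = 10^(-pH) = 10^(-11.7)
= 2.0×10^-12 M

2.0×10^-12 M


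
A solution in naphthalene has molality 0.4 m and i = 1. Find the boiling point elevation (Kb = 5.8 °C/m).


ΔTb = Kb × m × i
= 5.8 × 0.4 × 1
= 2.32 °C

2.32 °C


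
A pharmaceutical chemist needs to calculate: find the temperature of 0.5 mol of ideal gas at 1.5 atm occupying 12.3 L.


PV = nRT  (R = 0.08206 L·atm/(mol·K))
T = PV/(nR) = 1.5×12.3/(0.5×0.08206)
= 18.45/0.041030
= 449.67 K

449.67 K


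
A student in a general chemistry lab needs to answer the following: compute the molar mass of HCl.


M(HCl) = 1×1.008 + 1×35.45
= 1.01 + 35.45
= 36.46 g/mol

36.46 g/mol


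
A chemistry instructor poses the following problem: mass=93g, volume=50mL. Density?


ρ = mass/volume
= 93/50
= 1.86 g/mL

1.86 g/mL


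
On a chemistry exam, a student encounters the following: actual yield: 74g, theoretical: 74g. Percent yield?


% yield = actual/theoretical × 100
= 74/74 × 100
= 100.0%

100.0%


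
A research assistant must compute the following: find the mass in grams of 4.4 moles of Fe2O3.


M(Fe2O3) = 159.7 g/mol
mass = n × M = 4.4 × 159.7 = 702.68 g

702.68 g


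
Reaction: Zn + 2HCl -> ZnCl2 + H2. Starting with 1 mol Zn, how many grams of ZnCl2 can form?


Mole ratio ZnCl2:Zn = 1:1
n(ZnCl2) = 1 × 1/1 = 1.000 mol
mass = 1.000 × 136.28 = 136.28 g

136.28 g


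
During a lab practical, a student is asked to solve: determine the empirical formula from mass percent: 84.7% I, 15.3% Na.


Assume 100 g sample. Moles of each element:
  I: 84.7/126.9 = 0.667 mol
  Na: 15.3/22.99 = 0.666 mol
Divide by smallest (0.666):
  I: 0.667/0.666 = 1.0
  Na: 0.666/0.666 = 1.0
Empirical formula: NaI

NaI


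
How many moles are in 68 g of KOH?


M(KOH) = 56.11 g/mol
n = mass/M = 68/56.11 = 1.2119 mol

1.2119 mol


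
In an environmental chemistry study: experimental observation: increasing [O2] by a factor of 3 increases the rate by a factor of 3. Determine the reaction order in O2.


rate ∝ [O2]^n
3^n = 3 → n = 1
Order in O2: 1

1


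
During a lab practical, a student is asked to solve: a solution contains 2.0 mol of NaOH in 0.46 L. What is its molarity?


M = n/V = 2.0/0.46 = 4.348 mol/L

4.348 M


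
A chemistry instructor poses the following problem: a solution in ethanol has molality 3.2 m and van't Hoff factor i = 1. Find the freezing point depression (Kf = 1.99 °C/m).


ΔTf = Kf × m × i
= 1.99 × 3.2 × 1
= 6.368 °C

6.368 °C


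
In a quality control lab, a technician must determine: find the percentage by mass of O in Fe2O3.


M(Fe2O3) = 2×55.85 + 3×16.0 = 159.70 g/mol
Mass of O = 3 × 16.0 = 48.00 g/mol
% O = 48.00/159.70 × 100 = 30.06%

30.06%


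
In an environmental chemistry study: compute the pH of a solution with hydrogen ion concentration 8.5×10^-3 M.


pH = -log10([H+]) = -log10(8.5×10^-3)
= 3 - log10(8.5)
= 3 - 0.93
= 2.07

2.07


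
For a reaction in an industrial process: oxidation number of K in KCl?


Group 1 metal: +1
Oxidation number: +1

+1


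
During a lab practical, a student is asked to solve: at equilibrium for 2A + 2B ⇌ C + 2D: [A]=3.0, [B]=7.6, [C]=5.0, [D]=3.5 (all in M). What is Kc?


Kc = [C][D]^2/([A]^2[B]^2)
= (5.0^1 × 3.5^2)/(3.0^2 × 7.6^2)
= 61.25/519.84
= 0.1178

0.1178


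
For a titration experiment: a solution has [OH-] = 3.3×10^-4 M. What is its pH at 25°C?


pOH = -log10([OH-]) = -log10(3.3×10^-4)
= 4 - log10(3.3) = 3.48
pH = 14 - pOH = 14 - 3.48 = 10.52

10.52


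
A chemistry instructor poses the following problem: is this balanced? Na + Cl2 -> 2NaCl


Equation: Na + Cl2 -> 2NaCl
Check atoms: Cl: 2=2, Na: 1≠2
Not balanced

No, not balanced


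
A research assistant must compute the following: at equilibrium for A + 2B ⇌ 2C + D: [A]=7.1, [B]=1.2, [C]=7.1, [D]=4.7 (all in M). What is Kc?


Kc = [C]^2[D]/([A][B]^2)
= (7.1^2 × 4.7^1)/(7.1^1 × 1.2^2)
= 236.927/10.224
= 23.17

23.17


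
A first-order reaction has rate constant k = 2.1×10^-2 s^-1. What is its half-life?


t½ = ln2/k = 0.693147/(2.1×10^-2 s^-1)
= 33.01 s

33.01 s


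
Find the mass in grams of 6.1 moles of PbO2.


M(PbO2) = 239.2 g/mol
mass = n × M = 6.1 × 239.2 = 1459.12 g

1459.12 g


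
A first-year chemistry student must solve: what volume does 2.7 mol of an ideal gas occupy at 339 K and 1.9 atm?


PV = nRT  (R = 0.08206 L·atm/(mol·K))
V = nRT/P = 2.7×0.08206×339/1.9
= 39.531 L

39.531 L


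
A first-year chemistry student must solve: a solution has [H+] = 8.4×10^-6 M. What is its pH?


pH = -log10([H+]) = -log10(8.4×10^-6)
= 6 - log10(8.4)
= 6 - 0.92
= 5.08

5.08


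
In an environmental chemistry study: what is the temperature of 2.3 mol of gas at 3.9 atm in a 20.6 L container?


PV = nRT  (R = 0.08206 L·atm/(mol·K))
T = PV/(nR) = 3.9×20.6/(2.3×0.08206)
= 80.34/0.188738
= 425.67 K

425.67 K


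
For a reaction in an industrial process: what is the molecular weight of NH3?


M(NH3) = 1×14.01 + 3×1.008
= 14.01 + 3.02
= 17.03 g/mol

17.03 g/mol


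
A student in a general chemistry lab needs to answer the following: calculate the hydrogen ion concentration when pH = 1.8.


[H+] = 10^(-pH) = 10^(-1.8)
= 1.58×10^-2 M

1.58×10^-2 M


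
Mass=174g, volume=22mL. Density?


ρ = mass/volume
= 174/22
= 7.909 g/mL

7.909 g/mL


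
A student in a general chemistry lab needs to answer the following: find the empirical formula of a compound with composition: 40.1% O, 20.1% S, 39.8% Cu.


Assume 100 g sample. Moles of each element:
  O: 40.1/16.0 = 2.506 mol
  S: 20.1/32.07 = 0.627 mol
  Cu: 39.8/63.55 = 0.626 mol
Divide by smallest (0.626):
  O: 2.506/0.626 = 4.0
  S: 0.627/0.626 = 1.0
  Cu: 0.626/0.626 = 1.0
Empirical formula: CuSO4

CuSO4


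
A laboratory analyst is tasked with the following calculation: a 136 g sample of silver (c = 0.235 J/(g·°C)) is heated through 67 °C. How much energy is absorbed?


q = mcΔT = 136 × 0.235 × 67
= 2141.32 J

2141.32 J


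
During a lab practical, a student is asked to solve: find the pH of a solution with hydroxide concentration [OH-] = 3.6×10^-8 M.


pOH = -log10([OH-]) = -log10(3.6×10^-8)
= 8 - log10(3.6) = 7.44
pH = 14 - pOH = 14 - 7.44 = 6.56

6.56


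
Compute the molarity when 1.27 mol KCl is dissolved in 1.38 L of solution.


M = n/V = 1.27/1.38 = 0.920 mol/L

0.920 M


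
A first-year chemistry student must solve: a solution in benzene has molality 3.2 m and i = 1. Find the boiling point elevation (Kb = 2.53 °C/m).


ΔTb = Kb × m × i
= 2.53 × 3.2 × 1
= 8.096 °C

8.096 °C


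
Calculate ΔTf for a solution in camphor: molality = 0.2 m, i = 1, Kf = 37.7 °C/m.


ΔTf = Kf × m × i
= 37.7 × 0.2 × 1
= 7.54 °C

7.54 °C


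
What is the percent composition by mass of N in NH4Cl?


M(NH4Cl) = 1×14.01 + 4×1.008 + 1×35.45 = 53.492 g/mol
Mass of N = 1 × 14.01 = 14.01 g/mol
% N = 14.01/53.492 × 100 = 26.19%

26.19%


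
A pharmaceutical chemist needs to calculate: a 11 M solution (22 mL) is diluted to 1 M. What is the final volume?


C1V1 = C2V2
11 × 22 = 1 × V2
V2 = 242/1 = 242.0 mL

242.0 mL


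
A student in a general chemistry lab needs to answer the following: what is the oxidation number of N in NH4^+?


x + 4(+1) = +1, so x = -3
Oxidation number: -3

-3


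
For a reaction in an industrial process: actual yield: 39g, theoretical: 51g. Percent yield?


% yield = actual/theoretical × 100
= 39/51 × 100
= 76.47%

76.47%


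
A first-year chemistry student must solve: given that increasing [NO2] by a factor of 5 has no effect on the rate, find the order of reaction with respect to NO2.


rate ∝ [NO2]^n
rate ∝ [NO2]^0
Order in NO2: 0

0


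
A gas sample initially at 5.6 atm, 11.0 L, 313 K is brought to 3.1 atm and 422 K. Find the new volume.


P1V1/T1 = P2V2/T2
V2 = P1V1T2/(T1P2)
= 5.6×11.0×422/(313×3.1)
= 26.791 L

26.791 L


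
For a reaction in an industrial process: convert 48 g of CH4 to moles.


M(CH4) = 16.04 g/mol
n = mass/M = 48/16.04 = 2.9925 mol

2.9925 mol


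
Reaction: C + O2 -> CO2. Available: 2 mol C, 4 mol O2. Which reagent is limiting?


Mole ratio available / coefficient:
  C: 2/1 = 2.000
  O2: 4/1 = 4.000
Smaller ratio is limiting.

C


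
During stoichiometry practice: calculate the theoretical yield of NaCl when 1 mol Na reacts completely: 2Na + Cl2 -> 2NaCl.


Mole ratio NaCl:Na = 2:2
n(NaCl) = 1 × 2/2 = 1.000 mol
mass = 1.000 × 58.44 = 58.44 g

58.44 g


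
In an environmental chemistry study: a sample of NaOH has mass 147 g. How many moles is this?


M(NaOH) = 40.0 g/mol
n = mass/M = 147/40.0 = 3.675 mol

3.675 mol


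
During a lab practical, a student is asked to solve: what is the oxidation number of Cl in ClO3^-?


x + 3(-2) = -1, so x = +5
Oxidation number: +5

+5


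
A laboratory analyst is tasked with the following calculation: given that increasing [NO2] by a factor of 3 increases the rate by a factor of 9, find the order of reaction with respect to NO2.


rate ∝ [NO2]^n
3^n = 9 → n = 2
Order in NO2: 2

2


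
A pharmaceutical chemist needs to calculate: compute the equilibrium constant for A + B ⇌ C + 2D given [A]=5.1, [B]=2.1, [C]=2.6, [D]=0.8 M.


Kc = [C][D]^2/([A][B])
= (2.6^1 × 0.8^2)/(5.1^1 × 2.1^1)
= 1.664/10.71
= 0.1554

0.1554


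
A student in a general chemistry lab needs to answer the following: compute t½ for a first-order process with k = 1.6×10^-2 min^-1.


t½ = ln2/k = 0.693147/(1.6×10^-2 min^-1)
= 43.32 min

43.32 min


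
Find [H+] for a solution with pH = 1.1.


[H+] = 10^(-pH) = 10^(-1.1)
= 7.94×10^-2 M

7.94×10^-2 M


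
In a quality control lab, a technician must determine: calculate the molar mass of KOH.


M(KOH) = 1×39.1 + 1×16.0 + 1×1.008
= 39.1 + 16.0 + 1.01
= 56.11 g/mol

56.11 g/mol


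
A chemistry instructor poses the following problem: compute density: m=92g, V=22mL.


ρ = mass/volume
= 92/22
= 4.182 g/mL

4.182 g/mL


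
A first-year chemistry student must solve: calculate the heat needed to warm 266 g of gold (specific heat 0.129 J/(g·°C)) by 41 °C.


q = mcΔT = 266 × 0.129 × 41
= 1406.87 J

1406.87 J


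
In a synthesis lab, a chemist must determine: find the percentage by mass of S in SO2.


M(SO2) = 1×32.07 + 2×16.0 = 64.07 g/mol
Mass of S = 1 × 32.07 = 32.07 g/mol
% S = 32.07/64.07 × 100 = 50.05%

50.05%


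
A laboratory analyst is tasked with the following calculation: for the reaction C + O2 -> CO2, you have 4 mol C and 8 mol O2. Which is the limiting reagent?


Mole ratio available / coefficient:
  C: 4/1 = 4.000
  O2: 8/1 = 8.000
Smaller ratio is limiting.

C


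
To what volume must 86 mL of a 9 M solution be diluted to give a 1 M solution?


C1V1 = C2V2
9 × 86 = 1 × V2
V2 = 774/1 = 774.0 mL

774.0 mL


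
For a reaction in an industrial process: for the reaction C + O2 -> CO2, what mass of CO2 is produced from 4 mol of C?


Mole ratio CO2:C = 1:1
n(CO2) = 4 × 1/1 = 4.000 mol
mass = 4.000 × 44.01 = 176.04 g

176.04 g


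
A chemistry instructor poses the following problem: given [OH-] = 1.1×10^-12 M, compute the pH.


pOH = -log10([OH-]) = -log10(1.1×10^-12)
= 12 - log10(1.1) = 11.96
pH = 14 - pOH = 14 - 11.96 = 2.04

2.04


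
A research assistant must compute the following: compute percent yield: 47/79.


% yield = actual/theoretical × 100
= 47/79 × 100
= 59.49%

59.49%


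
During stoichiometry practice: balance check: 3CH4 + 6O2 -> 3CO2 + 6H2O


Equation: 3CH4 + 6O2 -> 3CO2 + 6H2O
Check atoms: C: 3=3, H: 12=12, O: 12=12
Balanced

Yes, balanced


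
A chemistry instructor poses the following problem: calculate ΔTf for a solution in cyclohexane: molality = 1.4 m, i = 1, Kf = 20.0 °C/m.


ΔTf = Kf × m × i
= 20.0 × 1.4 × 1
= 28.0 °C

28.0 °C


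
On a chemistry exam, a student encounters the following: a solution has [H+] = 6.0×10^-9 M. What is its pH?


pH = -log10([H+]) = -log10(6.0×10^-9)
= 9 - log10(6.0)
= 9 - 0.78
= 8.22

8.22


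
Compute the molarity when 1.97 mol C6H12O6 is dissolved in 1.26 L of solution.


M = n/V = 1.97/1.26 = 1.563 mol/L

1.563 M


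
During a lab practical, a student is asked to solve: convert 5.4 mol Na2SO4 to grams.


M(Na2SO4) = 142.05 g/mol
mass = n × M = 5.4 × 142.05 = 767.07 g

767.07 g


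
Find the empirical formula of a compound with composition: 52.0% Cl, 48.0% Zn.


Assume 100 g sample. Moles of each element:
  Cl: 52.0/35.45 = 1.467 mol
  Zn: 48.0/65.38 = 0.734 mol
Divide by smallest (0.734):
  Cl: 1.467/0.734 = 2.0
  Zn: 0.734/0.734 = 1.0
Empirical formula: ZnCl2

ZnCl2


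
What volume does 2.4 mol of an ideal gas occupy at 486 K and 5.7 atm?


PV = nRT  (R = 0.08206 L·atm/(mol·K))
V = nRT/P = 2.4×0.08206×486/5.7
= 16.792 L

16.792 L


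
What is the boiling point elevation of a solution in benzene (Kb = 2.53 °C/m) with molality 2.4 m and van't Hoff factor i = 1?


ΔTb = Kb × m × i
= 2.53 × 2.4 × 1
= 6.072 °C

6.072 °C


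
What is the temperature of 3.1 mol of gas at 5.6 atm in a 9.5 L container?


PV = nRT  (R = 0.08206 L·atm/(mol·K))
T = PV/(nR) = 5.6×9.5/(3.1×0.08206)
= 53.20/0.254386
= 209.13 K

209.13 K


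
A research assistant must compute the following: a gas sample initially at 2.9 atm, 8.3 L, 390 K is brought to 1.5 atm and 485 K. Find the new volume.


P1V1/T1 = P2V2/T2
V2 = P1V1T2/(T1P2)
= 2.9×8.3×485/(390×1.5)
= 19.955 L

19.955 L


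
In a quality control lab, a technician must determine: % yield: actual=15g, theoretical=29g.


% yield = actual/theoretical × 100
= 15/29 × 100
= 51.72%

51.72%


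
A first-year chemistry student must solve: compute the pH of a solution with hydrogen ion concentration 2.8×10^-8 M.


pH = -log10([H+]) = -log10(2.8×10^-8)
= 8 - log10(2.8)
= 8 - 0.45
= 7.55

7.55


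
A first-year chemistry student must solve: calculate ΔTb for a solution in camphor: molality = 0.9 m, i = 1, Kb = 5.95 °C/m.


ΔTb = Kb × m × i
= 5.95 × 0.9 × 1
= 5.355 °C

5.355 °C


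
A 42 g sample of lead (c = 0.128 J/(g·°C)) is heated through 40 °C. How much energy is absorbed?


q = mcΔT = 42 × 0.128 × 40
= 215.04 J

215.04 J


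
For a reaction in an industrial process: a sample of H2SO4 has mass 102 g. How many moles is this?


M(H2SO4) = 98.09 g/mol
n = mass/M = 102/98.09 = 1.0399 mol

1.0399 mol


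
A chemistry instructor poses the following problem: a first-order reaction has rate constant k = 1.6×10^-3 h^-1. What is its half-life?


t½ = ln2/k = 0.693147/(1.6×10^-3 h^-1)
= 433.2 h

433.2 h


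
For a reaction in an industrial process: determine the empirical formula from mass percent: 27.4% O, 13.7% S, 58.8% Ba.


Assume 100 g sample. Moles of each element:
  O: 27.4/16.0 = 1.712 mol
  S: 13.7/32.07 = 0.427 mol
  Ba: 58.8/137.33 = 0.428 mol
Divide by smallest (0.427):
  O: 1.712/0.427 = 4.01
  S: 0.427/0.427 = 1.0
  Ba: 0.428/0.427 = 1.0
Empirical formula: BaSO4

BaSO4


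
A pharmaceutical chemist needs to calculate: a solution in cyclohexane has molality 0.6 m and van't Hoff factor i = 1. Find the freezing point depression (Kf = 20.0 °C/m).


ΔTf = Kf × m × i
= 20.0 × 0.6 × 1
= 12.0 °C

12.0 °C


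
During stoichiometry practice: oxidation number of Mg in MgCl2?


Group 2 metal: +2
Oxidation number: +2

+2


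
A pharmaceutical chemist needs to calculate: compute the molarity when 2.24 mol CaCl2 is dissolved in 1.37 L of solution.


M = n/V = 2.24/1.37 = 1.635 mol/L

1.635 M


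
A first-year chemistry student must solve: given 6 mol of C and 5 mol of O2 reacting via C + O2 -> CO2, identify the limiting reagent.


Mole ratio available / coefficient:
  C: 6/1 = 6.000
  O2: 5/1 = 5.000
Smaller ratio is limiting.

O2


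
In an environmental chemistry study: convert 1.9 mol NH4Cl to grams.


M(NH4Cl) = 53.49 g/mol
mass = n × M = 1.9 × 53.49 = 101.63 g

101.63 g


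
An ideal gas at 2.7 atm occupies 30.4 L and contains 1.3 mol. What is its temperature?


PV = nRT  (R = 0.08206 L·atm/(mol·K))
T = PV/(nR) = 2.7×30.4/(1.3×0.08206)
= 82.08/0.106678
= 769.42 K

769.42 K


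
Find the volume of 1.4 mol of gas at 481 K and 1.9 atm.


PV = nRT  (R = 0.08206 L·atm/(mol·K))
V = nRT/P = 1.4×0.08206×481/1.9
= 29.084 L

29.084 L


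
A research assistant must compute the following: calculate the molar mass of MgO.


M(MgO) = 1×24.31 + 1×16.0
= 24.31 + 16.0
= 40.31 g/mol

40.31 g/mol


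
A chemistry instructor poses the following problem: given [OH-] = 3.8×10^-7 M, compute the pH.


pOH = -log10([OH-]) = -log10(3.8×10^-7)
= 7 - log10(3.8) = 6.42
pH = 14 - pOH = 14 - 6.42 = 7.58

7.58


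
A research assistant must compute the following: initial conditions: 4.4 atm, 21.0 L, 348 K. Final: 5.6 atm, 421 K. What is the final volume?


P1V1/T1 = P2V2/T2
V2 = P1V1T2/(T1P2)
= 4.4×21.0×421/(348×5.6)
= 19.961 L

19.961 L


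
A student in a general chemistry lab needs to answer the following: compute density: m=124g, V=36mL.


ρ = mass/volume
= 124/36
= 3.444 g/mL

3.444 g/mL


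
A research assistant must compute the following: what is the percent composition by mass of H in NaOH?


M(NaOH) = 1×22.99 + 1×16.0 + 1×1.008 = 39.998 g/mol
Mass of H = 1 × 1.008 = 1.008 g/mol
% H = 1.008/39.998 × 100 = 2.52%

2.52%


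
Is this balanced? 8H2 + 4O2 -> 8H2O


Equation: 8H2 + 4O2 -> 8H2O
Check atoms: H: 16=16, O: 8=8
Balanced

Yes, balanced


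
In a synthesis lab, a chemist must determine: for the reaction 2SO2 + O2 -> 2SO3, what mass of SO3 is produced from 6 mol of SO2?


Mole ratio SO3:SO2 = 2:2
n(SO3) = 6 × 2/2 = 6.000 mol
mass = 6.000 × 80.07 = 480.42 g

480.42 g


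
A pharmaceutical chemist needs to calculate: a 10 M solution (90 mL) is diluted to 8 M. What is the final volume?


C1V1 = C2V2
10 × 90 = 8 × V2
V2 = 900/8 = 112.5 mL

112.5 mL


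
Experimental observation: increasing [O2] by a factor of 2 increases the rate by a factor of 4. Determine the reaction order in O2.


rate ∝ [O2]^n
2^n = 4 → n = 2
Order in O2: 2

2


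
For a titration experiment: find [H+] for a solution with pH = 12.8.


[H+] = 10^(-pH) = 10^(-12.8)
= 1.58×10^-13 M

1.58×10^-13 M


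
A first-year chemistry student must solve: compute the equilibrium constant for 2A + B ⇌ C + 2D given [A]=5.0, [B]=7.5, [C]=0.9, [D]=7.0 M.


Kc = [C][D]^2/([A]^2[B])
= (0.9^1 × 7.0^2)/(5.0^2 × 7.5^1)
= 44.1/187.5
= 0.2352

0.2352


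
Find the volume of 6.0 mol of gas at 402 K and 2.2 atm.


PV = nRT  (R = 0.08206 L·atm/(mol·K))
V = nRT/P = 6.0×0.08206×402/2.2
= 89.968 L

89.968 L


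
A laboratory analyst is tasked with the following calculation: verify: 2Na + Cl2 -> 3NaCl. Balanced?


Equation: 2Na + Cl2 -> 3NaCl
Check atoms: Cl: 2≠3, Na: 2≠3
Not balanced

No, not balanced


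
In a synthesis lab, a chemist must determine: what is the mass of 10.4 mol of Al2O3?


M(Al2O3) = 101.96 g/mol
mass = n × M = 10.4 × 101.96 = 1060.38 g

1060.38 g


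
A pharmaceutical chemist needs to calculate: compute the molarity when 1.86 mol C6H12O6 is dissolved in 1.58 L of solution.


M = n/V = 1.86/1.58 = 1.177 mol/L

1.177 M


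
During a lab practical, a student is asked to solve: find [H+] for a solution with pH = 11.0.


[H+] = 10^(-pH) = 10^(-11.0)
= 1.0×10^-11 M

1.0×10^-11 M


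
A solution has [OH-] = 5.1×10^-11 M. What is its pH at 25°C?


pOH = -log10([OH-]) = -log10(5.1×10^-11)
= 11 - log10(5.1) = 10.29
pH = 14 - pOH = 14 - 10.29 = 3.71

3.71


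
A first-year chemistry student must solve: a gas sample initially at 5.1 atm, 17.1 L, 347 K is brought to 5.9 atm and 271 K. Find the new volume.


P1V1/T1 = P2V2/T2
V2 = P1V1T2/(T1P2)
= 5.1×17.1×271/(347×5.9)
= 11.544 L

11.544 L


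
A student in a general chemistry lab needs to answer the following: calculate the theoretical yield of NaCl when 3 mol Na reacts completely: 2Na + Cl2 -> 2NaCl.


Mole ratio NaCl:Na = 2:2
n(NaCl) = 3 × 2/2 = 3.000 mol
mass = 3.000 × 58.44 = 175.32 g

175.32 g


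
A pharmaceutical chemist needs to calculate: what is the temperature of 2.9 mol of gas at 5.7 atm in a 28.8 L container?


PV = nRT  (R = 0.08206 L·atm/(mol·K))
T = PV/(nR) = 5.7×28.8/(2.9×0.08206)
= 164.16/0.237974
= 689.82 K

689.82 K


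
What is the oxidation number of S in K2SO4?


2(+1) + x + 4(-2) = 0, so x = +6
Oxidation number: +6

+6


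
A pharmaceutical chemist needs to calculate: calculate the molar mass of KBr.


M(KBr) = 1×39.1 + 1×79.9
= 39.1 + 79.9
= 119.0 g/mol

119.0 g/mol


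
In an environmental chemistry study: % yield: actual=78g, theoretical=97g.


% yield = actual/theoretical × 100
= 78/97 × 100
= 80.41%

80.41%


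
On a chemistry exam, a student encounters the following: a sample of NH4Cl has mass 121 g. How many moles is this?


M(NH4Cl) = 53.49 g/mol
n = mass/M = 121/53.49 = 2.2621 mol

2.2621 mol


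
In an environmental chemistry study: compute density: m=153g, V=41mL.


ρ = mass/volume
= 153/41
= 3.732 g/mL

3.732 g/mL


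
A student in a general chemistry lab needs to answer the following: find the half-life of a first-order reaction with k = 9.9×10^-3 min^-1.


t½ = ln2/k = 0.693147/(9.9×10^-3 min^-1)
= 70.01 min

70.01 min


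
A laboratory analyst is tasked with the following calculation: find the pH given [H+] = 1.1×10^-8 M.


pH = -log10([H+]) = -log10(1.1×10^-8)
= 8 - log10(1.1)
= 8 - 0.04
= 7.96

7.96


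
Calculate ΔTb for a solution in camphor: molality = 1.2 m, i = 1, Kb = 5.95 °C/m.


ΔTb = Kb × m × i
= 5.95 × 1.2 × 1
= 7.14 °C

7.14 °C


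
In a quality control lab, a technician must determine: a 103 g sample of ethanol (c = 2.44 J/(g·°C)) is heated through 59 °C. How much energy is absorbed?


q = mcΔT = 103 × 2.44 × 59
= 14827.88 J

14827.88 J


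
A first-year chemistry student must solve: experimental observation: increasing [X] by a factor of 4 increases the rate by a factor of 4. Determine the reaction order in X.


rate ∝ [X]^n
4^n = 4 → n = 1
Order in X: 1

1


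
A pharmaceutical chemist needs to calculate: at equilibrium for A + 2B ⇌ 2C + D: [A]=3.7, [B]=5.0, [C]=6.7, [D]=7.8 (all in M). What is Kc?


Kc = [C]^2[D]/([A][B]^2)
= (6.7^2 × 7.8^1)/(3.7^1 × 5.0^2)
= 350.142/92.5
= 3.785

3.785


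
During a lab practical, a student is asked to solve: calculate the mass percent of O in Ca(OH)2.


M(Ca(OH)2) = 1×40.08 + 2×16.0 + 2×1.008 = 74.096 g/mol
Mass of O = 2 × 16.0 = 32.00 g/mol
% O = 32.00/74.096 × 100 = 43.19%

43.19%


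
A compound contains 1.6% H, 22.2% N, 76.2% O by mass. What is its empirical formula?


Assume 100 g sample. Moles of each element:
  H: 1.6/1.008 = 1.587 mol
  N: 22.2/14.01 = 1.585 mol
  O: 76.2/16.0 = 4.763 mol
Divide by smallest (1.585):
  H: 1.587/1.585 = 1.0
  N: 1.585/1.585 = 1.0
  O: 4.763/1.585 = 3.01
Empirical formula: HNO3

HNO3


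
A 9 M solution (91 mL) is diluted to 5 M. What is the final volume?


C1V1 = C2V2
9 × 91 = 5 × V2
V2 = 819/5 = 163.8 mL

163.8 mL


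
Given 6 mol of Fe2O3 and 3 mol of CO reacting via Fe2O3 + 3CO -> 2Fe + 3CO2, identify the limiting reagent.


Mole ratio available / coefficient:
  Fe2O3: 6/1 = 6.000
  CO: 3/3 = 1.000
Smaller ratio is limiting.

CO


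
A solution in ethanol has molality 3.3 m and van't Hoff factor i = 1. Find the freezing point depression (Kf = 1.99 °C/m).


ΔTf = Kf × m × i
= 1.99 × 3.3 × 1
= 6.567 °C

6.567 °C


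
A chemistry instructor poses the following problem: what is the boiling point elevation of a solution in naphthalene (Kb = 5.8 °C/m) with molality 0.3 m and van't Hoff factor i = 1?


ΔTb = Kb × m × i
= 5.8 × 0.3 × 1
= 1.74 °C

1.74 °C


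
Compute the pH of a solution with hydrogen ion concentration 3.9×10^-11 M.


pH = -log10([H+]) = -log10(3.9×10^-11)
= 11 - log10(3.9)
= 11 - 0.59
= 10.41

10.41


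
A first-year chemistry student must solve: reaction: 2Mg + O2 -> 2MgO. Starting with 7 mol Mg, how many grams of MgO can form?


Mole ratio MgO:Mg = 2:2
n(MgO) = 7 × 2/2 = 7.000 mol
mass = 7.000 × 40.31 = 282.17 g

282.17 g


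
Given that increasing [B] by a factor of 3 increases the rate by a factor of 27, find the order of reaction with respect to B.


rate ∝ [B]^n
3^n = 27 → n = 3
Order in B: 3

3


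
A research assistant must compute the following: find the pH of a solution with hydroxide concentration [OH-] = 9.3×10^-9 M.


pOH = -log10([OH-]) = -log10(9.3×10^-9)
= 9 - log10(9.3) = 8.03
pH = 14 - pOH = 14 - 8.03 = 5.97

5.97


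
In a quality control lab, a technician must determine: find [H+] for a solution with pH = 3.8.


[H+] = 10^(-pH) = 10^(-3.8)
= 1.58×10^-4 M

1.58×10^-4 M


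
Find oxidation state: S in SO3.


x + 3(-2) = 0, so x = +6
Oxidation number: +6

+6


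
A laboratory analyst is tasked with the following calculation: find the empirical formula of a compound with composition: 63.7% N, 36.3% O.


Assume 100 g sample. Moles of each element:
  N: 63.7/14.01 = 4.547 mol
  O: 36.3/16.0 = 2.269 mol
Divide by smallest (2.269):
  N: 4.547/2.269 = 2.0
  O: 2.269/2.269 = 1.0
Empirical formula: N2O

N2O


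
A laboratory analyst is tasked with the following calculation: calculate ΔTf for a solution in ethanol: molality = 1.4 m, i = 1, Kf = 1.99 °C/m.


ΔTf = Kf × m × i
= 1.99 × 1.4 × 1
= 2.786 °C

2.786 °C


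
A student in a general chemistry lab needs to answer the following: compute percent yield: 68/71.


% yield = actual/theoretical × 100
= 68/71 × 100
= 95.77%

95.77%


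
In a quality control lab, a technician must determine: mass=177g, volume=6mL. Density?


ρ = mass/volume
= 177/6
= 29.5 g/mL

29.5 g/mL


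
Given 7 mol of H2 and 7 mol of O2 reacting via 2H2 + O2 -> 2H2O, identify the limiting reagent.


Mole ratio available / coefficient:
  H2: 7/2 = 3.500
  O2: 7/1 = 7.000
Smaller ratio is limiting.

H2


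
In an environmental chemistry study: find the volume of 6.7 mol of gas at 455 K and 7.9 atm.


PV = nRT  (R = 0.08206 L·atm/(mol·K))
V = nRT/P = 6.7×0.08206×455/7.9
= 31.666 L

31.666 L


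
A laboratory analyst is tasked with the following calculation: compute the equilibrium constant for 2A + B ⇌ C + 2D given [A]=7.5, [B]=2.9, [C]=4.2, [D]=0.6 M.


Kc = [C][D]^2/([A]^2[B])
= (4.2^1 × 0.6^2)/(7.5^2 × 2.9^1)
= 1.512/163.125
= 0.009269

0.009269


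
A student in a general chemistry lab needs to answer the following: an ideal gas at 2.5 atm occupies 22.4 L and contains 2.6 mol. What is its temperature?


PV = nRT  (R = 0.08206 L·atm/(mol·K))
T = PV/(nR) = 2.5×22.4/(2.6×0.08206)
= 56.00/0.213356
= 262.47 K

262.47 K


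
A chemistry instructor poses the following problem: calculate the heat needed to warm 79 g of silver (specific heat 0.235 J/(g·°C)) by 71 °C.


q = mcΔT = 79 × 0.235 × 71
= 1318.12 J

1318.12 J


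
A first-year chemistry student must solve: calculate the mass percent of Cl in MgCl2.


M(MgCl2) = 1×24.31 + 2×35.45 = 95.21 g/mol
Mass of Cl = 2 × 35.45 = 70.90 g/mol
% Cl = 70.90/95.21 × 100 = 74.47%

74.47%


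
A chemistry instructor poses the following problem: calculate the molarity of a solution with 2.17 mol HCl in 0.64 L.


M = n/V = 2.17/0.64 = 3.391 mol/L

3.391 M


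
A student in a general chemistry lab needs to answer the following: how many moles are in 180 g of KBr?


M(KBr) = 119.0 g/mol
n = mass/M = 180/119.0 = 1.5126 mol

1.5126 mol


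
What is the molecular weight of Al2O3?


M(Al2O3) = 2×26.98 + 3×16.0
= 53.96 + 48.0
= 101.96 g/mol

101.96 g/mol


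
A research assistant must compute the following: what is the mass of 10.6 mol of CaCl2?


M(CaCl2) = 110.98 g/mol
mass = n × M = 10.6 × 110.98 = 1176.39 g

1176.39 g


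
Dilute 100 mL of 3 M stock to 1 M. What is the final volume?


C1V1 = C2V2
3 × 100 = 1 × V2
V2 = 300/1 = 300.0 mL

300.0 mL


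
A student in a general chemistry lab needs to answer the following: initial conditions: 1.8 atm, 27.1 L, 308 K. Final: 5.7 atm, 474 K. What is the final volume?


P1V1/T1 = P2V2/T2
V2 = P1V1T2/(T1P2)
= 1.8×27.1×474/(308×5.7)
= 13.17 L

13.17 L


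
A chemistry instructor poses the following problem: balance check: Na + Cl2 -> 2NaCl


Equation: Na + Cl2 -> 2NaCl
Check atoms: Cl: 2=2, Na: 1≠2
Not balanced

No, not balanced


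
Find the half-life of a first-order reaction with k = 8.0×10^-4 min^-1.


t½ = ln2/k = 0.693147/(8.0×10^-4 min^-1)
= 866.4 min

866.4 min


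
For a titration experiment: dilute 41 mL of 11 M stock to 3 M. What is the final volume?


C1V1 = C2V2
11 × 41 = 3 × V2
V2 = 451/3 = 150.33 mL

150.33 mL


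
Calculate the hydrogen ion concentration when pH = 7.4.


[H+] = 10^(-pH) = 10^(-7.4)
= 3.98×10^-8 M

3.98×10^-8 M


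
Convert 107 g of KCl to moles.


M(KCl) = 74.55 g/mol
n = mass/M = 107/74.55 = 1.4353 mol

1.4353 mol


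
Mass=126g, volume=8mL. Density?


ρ = mass/volume
= 126/8
= 15.75 g/mL

15.75 g/mL


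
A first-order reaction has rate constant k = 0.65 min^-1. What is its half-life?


t½ = ln2/k = 0.693147/(0.65 min^-1)
= 1.066 min

1.066 min


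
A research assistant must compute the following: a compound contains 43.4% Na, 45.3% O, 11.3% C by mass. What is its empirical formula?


Assume 100 g sample. Moles of each element:
  Na: 43.4/22.99 = 1.888 mol
  O: 45.3/16.0 = 2.831 mol
  C: 11.3/12.01 = 0.941 mol
Divide by smallest (0.941):
  Na: 1.888/0.941 = 2.01
  O: 2.831/0.941 = 3.01
  C: 0.941/0.941 = 1.0
Empirical formula: Na2CO3

Na2CO3


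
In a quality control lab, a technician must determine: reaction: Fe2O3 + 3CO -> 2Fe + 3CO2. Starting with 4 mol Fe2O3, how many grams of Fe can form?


Mole ratio Fe:Fe2O3 = 2:1
n(Fe) = 4 × 2/1 = 8.000 mol
mass = 8.000 × 55.85 = 446.8 g

446.8 g


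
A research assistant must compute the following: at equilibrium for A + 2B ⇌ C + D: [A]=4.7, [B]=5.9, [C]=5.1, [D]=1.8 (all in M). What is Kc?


Kc = [C][D]/([A][B]^2)
= (5.1^1 × 1.8^1)/(4.7^1 × 5.9^2)
= 9.18/163.607
= 0.05611

0.05611


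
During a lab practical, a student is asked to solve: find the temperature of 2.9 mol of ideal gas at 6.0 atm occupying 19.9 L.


PV = nRT  (R = 0.08206 L·atm/(mol·K))
T = PV/(nR) = 6.0×19.9/(2.9×0.08206)
= 119.40/0.237974
= 501.74 K

501.74 K


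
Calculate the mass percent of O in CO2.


M(CO2) = 1×12.01 + 2×16.0 = 44.01 g/mol
Mass of O = 2 × 16.0 = 32.00 g/mol
% O = 32.00/44.01 × 100 = 72.71%

72.71%


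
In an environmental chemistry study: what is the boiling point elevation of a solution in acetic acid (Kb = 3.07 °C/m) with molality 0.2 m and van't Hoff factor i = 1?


ΔTb = Kb × m × i
= 3.07 × 0.2 × 1
= 0.614 °C

0.614 °C


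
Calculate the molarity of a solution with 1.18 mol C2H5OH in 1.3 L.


M = n/V = 1.18/1.3 = 0.908 mol/L

0.908 M


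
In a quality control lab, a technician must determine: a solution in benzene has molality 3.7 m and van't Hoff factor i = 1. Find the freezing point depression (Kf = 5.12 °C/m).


ΔTf = Kf × m × i
= 5.12 × 3.7 × 1
= 18.944 °C

18.944 °C


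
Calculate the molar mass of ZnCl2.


M(ZnCl2) = 1×65.38 + 2×35.45
= 65.38 + 70.9
= 136.28 g/mol

136.28 g/mol


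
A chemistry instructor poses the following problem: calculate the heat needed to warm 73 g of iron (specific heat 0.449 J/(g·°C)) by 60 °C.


q = mcΔT = 73 × 0.449 × 60
= 1966.62 J

1966.62 J


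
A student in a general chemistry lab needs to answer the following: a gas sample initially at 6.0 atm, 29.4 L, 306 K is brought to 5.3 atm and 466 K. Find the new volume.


P1V1/T1 = P2V2/T2
V2 = P1V1T2/(T1P2)
= 6.0×29.4×466/(306×5.3)
= 50.686 L

50.686 L


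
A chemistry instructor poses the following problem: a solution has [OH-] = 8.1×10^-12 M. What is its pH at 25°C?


pOH = -log10([OH-]) = -log10(8.1×10^-12)
= 12 - log10(8.1) = 11.09
pH = 14 - pOH = 14 - 11.09 = 2.91

2.91


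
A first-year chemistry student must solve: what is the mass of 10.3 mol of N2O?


M(N2O) = 44.02 g/mol
mass = n × M = 10.3 × 44.02 = 453.41 g

453.41 g


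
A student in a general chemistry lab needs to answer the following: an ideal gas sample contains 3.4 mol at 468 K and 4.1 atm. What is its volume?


PV = nRT  (R = 0.08206 L·atm/(mol·K))
V = nRT/P = 3.4×0.08206×468/4.1
= 31.847 L

31.847 L


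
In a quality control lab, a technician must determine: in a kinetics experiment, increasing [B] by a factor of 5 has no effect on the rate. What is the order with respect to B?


rate ∝ [B]^n
rate ∝ [B]^0
Order in B: 0

0


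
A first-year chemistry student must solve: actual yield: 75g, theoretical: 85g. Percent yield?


% yield = actual/theoretical × 100
= 75/85 × 100
= 88.24%

88.24%


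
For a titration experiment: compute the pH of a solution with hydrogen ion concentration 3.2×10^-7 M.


pH = -log10([H+]) = -log10(3.2×10^-7)
= 7 - log10(3.2)
= 7 - 0.51
= 6.49

6.49


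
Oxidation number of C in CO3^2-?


x + 3(-2) = -2, so x = +4
Oxidation number: +4

+4


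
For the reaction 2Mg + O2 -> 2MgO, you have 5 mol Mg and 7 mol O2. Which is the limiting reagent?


Mole ratio available / coefficient:
  Mg: 5/2 = 2.500
  O2: 7/1 = 7.000
Smaller ratio is limiting.

Mg


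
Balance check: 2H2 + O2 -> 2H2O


Equation: 2H2 + O2 -> 2H2O
Check atoms: H: 4=4, O: 2=2
Balanced

Yes, balanced


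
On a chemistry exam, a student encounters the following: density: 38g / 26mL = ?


ρ = mass/volume
= 38/26
= 1.462 g/mL

1.462 g/mL


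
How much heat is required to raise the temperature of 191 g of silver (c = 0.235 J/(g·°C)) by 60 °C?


q = mcΔT = 191 × 0.235 × 60
= 2693.10 J

2693.10 J


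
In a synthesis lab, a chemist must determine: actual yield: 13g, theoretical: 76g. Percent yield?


% yield = actual/theoretical × 100
= 13/76 × 100
= 17.11%

17.11%


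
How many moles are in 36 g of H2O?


M(H2O) = 18.02 g/mol
n = mass/M = 36/18.02 = 1.9978 mol

1.9978 mol


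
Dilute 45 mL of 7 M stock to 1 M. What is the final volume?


C1V1 = C2V2
7 × 45 = 1 × V2
V2 = 315/1 = 315.0 mL

315.0 mL


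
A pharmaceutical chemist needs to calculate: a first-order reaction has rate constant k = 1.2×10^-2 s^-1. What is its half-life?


t½ = ln2/k = 0.693147/(1.2×10^-2 s^-1)
= 57.76 s

57.76 s


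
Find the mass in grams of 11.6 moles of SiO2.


M(SiO2) = 60.09 g/mol
mass = n × M = 11.6 × 60.09 = 697.04 g

697.04 g


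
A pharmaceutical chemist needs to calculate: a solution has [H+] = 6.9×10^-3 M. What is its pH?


pH = -log10([H+]) = -log10(6.9×10^-3)
= 3 - log10(6.9)
= 3 - 0.84
= 2.16

2.16


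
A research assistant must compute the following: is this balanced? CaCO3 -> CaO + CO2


Equation: CaCO3 -> CaO + CO2
Check atoms: C: 1=1, Ca: 1=1, O: 3=3
Balanced

Yes, balanced


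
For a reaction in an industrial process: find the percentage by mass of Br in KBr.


M(KBr) = 1×39.1 + 1×79.9 = 119.00 g/mol
Mass of Br = 1 × 79.9 = 79.90 g/mol
% Br = 79.90/119.00 × 100 = 67.14%

67.14%


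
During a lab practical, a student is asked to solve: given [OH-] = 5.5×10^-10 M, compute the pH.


pOH = -log10([OH-]) = -log10(5.5×10^-10)
= 10 - log10(5.5) = 9.26
pH = 14 - pOH = 14 - 9.26 = 4.74

4.74


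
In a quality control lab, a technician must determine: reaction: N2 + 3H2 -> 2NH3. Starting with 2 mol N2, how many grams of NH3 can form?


Mole ratio NH3:N2 = 2:1
n(NH3) = 2 × 2/1 = 4.000 mol
mass = 4.000 × 17.03 = 68.12 g

68.12 g


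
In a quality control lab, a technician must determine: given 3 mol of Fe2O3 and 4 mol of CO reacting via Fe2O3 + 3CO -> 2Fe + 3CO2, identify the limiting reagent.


Mole ratio available / coefficient:
  Fe2O3: 3/1 = 3.000
  CO: 4/3 = 1.333
Smaller ratio is limiting.

CO


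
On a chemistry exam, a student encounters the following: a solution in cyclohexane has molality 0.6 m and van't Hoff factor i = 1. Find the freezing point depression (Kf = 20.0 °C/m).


ΔTf = Kf × m × i
= 20.0 × 0.6 × 1
= 12.0 °C

12.0 °C
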